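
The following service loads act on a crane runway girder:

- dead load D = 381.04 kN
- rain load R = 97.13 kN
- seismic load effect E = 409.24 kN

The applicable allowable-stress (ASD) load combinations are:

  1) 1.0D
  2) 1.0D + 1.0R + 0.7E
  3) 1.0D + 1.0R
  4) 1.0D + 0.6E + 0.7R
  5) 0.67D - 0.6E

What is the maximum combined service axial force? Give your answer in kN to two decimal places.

1) 1.0(381.04) = 381.04
2) 1.0(381.04) + 1.0(97.13) + 0.7(409.24) = 381.04 + 97.13 + 286.47 = 764.64
3) 1.0(381.04) + 1.0(97.13) = 381.04 + 97.13 = 478.17
4) 1.0(381.04) + 0.6(409.24) + 0.7(97.13) = 694.58
5) 0.67(381.04) - 0.6(409.24) = 9.75
Combination 2 governs: N = 764.64 kN.

764.64 kN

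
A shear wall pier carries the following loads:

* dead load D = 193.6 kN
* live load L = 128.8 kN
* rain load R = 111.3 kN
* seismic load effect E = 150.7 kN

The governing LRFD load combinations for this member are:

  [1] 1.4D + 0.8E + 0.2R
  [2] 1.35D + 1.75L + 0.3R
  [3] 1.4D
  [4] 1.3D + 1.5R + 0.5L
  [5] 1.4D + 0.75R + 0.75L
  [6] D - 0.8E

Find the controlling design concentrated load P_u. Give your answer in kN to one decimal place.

520.2 kN

[1] 1.4(193.6) + 0.8(150.7) + 0.2(111.3) = 271.0 + 120.6 + 22.3 = 413.9
[2] 1.35(193.6) + 1.75(128.8) + 0.3(111.3) = 261.4 + 225.4 + 33.4 = 520.2
[3] 1.4(193.6) = 271.0
[4] 1.3(193.6) + 1.5(111.3) + 0.5(128.8) = 483.0
[5] 1.4(193.6) + 0.75(111.3) + 0.75(128.8) = 271.0 + 83.5 + 96.6 = 451.1
[6] 1.0(193.6) - 0.8(150.7) = 193.6 - 120.6 = 73.0
The controlling combination is 2, giving 520.2 kN.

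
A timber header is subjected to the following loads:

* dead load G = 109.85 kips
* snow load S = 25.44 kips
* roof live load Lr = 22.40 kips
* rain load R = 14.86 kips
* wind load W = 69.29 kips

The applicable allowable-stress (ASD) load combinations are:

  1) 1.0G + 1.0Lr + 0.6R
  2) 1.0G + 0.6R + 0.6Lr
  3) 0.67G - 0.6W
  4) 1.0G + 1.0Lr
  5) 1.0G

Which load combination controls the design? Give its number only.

1) 1.0(109.85) + 1.0(22.40) + 0.6(14.86) = 109.85 + 22.40 + 8.92 = 141.17
2) 1.0(109.85) + 0.6(14.86) + 0.6(22.40) = 109.85 + 8.92 + 13.44 = 132.21
3) 0.67(109.85) - 0.6(69.29) = 73.60 - 41.57 = 32.03
4) 1.0(109.85) + 1.0(22.40) = 109.85 + 22.40 = 132.25
5) 1.0(109.85) = 109.85
The largest value is 141.17 kips from combination 1.

Combination 1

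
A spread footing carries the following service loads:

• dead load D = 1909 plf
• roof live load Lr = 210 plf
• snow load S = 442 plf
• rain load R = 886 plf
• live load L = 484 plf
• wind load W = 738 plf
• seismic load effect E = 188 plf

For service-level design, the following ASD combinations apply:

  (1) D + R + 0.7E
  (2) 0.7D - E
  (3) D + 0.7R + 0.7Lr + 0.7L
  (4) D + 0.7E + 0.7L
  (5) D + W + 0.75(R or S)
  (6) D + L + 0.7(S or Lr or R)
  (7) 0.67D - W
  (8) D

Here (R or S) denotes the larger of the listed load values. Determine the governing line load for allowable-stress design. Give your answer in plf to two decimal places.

3311.50 plf

(R or S) → R = 886 plf; (S or Lr or R) → R = 886 plf.
(1) 1.0(1909) + 1.0(886) + 0.7(188) = 1909.00 + 886.00 + 131.60 = 2926.60
(2) 0.7(1909) - 1.0(188) = 1336.30 - 188.00 = 1148.30
(3) 1.0(1909) + 0.7(886) + 0.7(210) + 0.7(484) = 1909.00 + 620.20 + 147.00 + 338.80 = 3015.00
(4) 1.0(1909) + 0.7(188) + 0.7(484) = 1909.00 + 131.60 + 338.80 = 2379.40
(5) 1.0(1909) + 1.0(738) + 0.75(886) = 1909.00 + 738.00 + 664.50 = 3311.50
(6) 1.0(1909) + 1.0(484) + 0.7(886) = 1909.00 + 484.00 + 620.20 = 3013.20
(7) 0.67(1909) - 1.0(738) = 1279.03 - 738.00 = 541.03
(8) 1.0(1909) = 1909.00
Combination 5 governs: w = 3311.50 plf.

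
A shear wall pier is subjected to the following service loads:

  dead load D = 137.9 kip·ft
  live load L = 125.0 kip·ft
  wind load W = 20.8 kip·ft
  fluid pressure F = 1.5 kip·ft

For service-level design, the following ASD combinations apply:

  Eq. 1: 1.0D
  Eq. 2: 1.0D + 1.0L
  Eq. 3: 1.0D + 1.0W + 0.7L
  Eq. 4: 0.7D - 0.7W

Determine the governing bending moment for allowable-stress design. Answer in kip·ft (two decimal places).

Eq. 1: 1.0(137.9) = 137.90
Eq. 2: 1.0(137.9) + 1.0(125.0) = 137.90 + 125.00 = 262.90
Eq. 3: 1.0(137.9) + 1.0(20.8) + 0.7(125.0) = 137.90 + 20.80 + 87.50 = 246.20
Eq. 4: 0.7(137.9) - 0.7(20.8) = 96.53 - 14.56 = 81.97
Combination 2 governs: M = 262.90 kip·ft.

262.90 kip·ft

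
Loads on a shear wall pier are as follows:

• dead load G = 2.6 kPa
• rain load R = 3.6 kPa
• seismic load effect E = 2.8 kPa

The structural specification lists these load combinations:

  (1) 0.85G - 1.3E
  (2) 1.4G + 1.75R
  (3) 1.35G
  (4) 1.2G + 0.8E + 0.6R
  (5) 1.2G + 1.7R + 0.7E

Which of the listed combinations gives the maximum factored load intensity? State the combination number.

(1) 0.85(2.6) - 1.3(2.8) = 2.2 - 3.6 = -1.4
(2) 1.4(2.6) + 1.75(3.6) = 3.6 + 6.3 = 9.9
(3) 1.35(2.6) = 3.5
(4) 1.2(2.6) + 0.8(2.8) + 0.6(3.6) = 3.1 + 2.2 + 2.2 = 7.5
(5) 1.2(2.6) + 1.7(3.6) + 0.7(2.8) = 3.1 + 6.1 + 2.0 = 11.2
The largest value is 11.2 kPa from combination 5.

Combination 5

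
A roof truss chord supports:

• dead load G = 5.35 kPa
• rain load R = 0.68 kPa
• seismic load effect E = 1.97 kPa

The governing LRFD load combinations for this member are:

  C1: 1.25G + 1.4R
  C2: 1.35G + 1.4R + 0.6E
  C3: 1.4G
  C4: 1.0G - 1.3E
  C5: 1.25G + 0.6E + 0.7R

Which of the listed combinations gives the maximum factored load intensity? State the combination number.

C1: 1.25(5.35) + 1.4(0.68) = 6.69 + 0.95 = 7.64
C2: 1.35(5.35) + 1.4(0.68) + 0.6(1.97) = 9.36
C3: 1.4(5.35) = 7.49
C4: 1.0(5.35) - 1.3(1.97) = 5.35 - 2.56 = 2.79
C5: 1.25(5.35) + 0.6(1.97) + 0.7(0.68) = 6.69 + 1.18 + 0.48 = 8.35
The largest value is 9.36 kPa from combination 2.

Combination 2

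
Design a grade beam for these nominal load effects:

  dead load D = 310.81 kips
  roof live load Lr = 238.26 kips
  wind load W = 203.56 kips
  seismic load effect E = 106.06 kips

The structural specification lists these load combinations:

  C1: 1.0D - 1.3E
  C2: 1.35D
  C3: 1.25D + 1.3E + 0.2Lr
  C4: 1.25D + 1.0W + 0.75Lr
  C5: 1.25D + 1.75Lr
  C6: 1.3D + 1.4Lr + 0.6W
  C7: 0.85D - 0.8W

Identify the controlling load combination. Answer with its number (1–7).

Combination 6

C1: 1.0(310.81) - 1.3(106.06) = 172.93
C2: 1.35(310.81) = 419.59
C3: 1.25(310.81) + 1.3(106.06) + 0.2(238.26) = 574.04
C4: 1.25(310.81) + 1.0(203.56) + 0.75(238.26) = 770.77
C5: 1.25(310.81) + 1.75(238.26) = 805.47
C6: 1.3(310.81) + 1.4(238.26) + 0.6(203.56) = 859.75
C7: 0.85(310.81) - 0.8(203.56) = 101.34
The largest value is 859.75 kips from combination 6.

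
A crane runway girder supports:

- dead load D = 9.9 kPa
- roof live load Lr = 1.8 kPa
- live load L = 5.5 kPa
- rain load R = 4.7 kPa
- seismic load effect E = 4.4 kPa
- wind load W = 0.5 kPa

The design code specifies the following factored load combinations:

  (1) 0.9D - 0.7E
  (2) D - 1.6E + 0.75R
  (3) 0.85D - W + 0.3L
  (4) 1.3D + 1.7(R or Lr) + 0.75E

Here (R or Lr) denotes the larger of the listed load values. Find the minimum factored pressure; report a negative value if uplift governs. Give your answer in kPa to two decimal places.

(R or Lr) → R = 4.7 kPa.
(1) 0.9(9.9) - 0.7(4.4) = 8.91 - 3.08 = 5.83
(2) 1.0(9.9) - 1.6(4.4) + 0.75(4.7) = 9.90 - 7.04 + 3.53 = 6.39
(3) 0.85(9.9) - 1.0(0.5) + 0.3(5.5) = 8.42 - 0.50 + 1.65 = 9.57
(4) 1.3(9.9) + 1.7(4.7) + 0.75(4.4) = 12.87 + 7.99 + 3.30 = 24.16
Combination 1 gives the minimum: 5.83 kPa.

5.83 kPa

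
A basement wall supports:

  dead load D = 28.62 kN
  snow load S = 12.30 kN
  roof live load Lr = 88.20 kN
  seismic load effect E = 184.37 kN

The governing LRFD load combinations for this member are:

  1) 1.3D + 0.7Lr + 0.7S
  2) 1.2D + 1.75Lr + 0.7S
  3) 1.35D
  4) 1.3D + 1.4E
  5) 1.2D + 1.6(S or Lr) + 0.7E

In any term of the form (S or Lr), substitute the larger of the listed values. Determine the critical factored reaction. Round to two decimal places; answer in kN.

(S or Lr) → Lr = 88.20 kN.
1) 1.3(28.62) + 0.7(88.20) + 0.7(12.30) = 107.56
2) 1.2(28.62) + 1.75(88.20) + 0.7(12.30) = 197.30
3) 1.35(28.62) = 38.64
4) 1.3(28.62) + 1.4(184.37) = 295.32
5) 1.2(28.62) + 1.6(88.20) + 0.7(184.37) = 304.52
Combination 5 governs: V_u = 304.52 kN.

304.52 kN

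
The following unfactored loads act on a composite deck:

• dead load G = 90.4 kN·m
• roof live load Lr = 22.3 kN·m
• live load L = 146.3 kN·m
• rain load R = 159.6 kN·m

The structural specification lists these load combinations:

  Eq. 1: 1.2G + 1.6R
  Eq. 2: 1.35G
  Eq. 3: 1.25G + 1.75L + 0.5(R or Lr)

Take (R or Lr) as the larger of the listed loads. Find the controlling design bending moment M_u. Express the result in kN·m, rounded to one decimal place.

(R or Lr) → R = 159.6 kN·m.
Eq. 1: 1.2(90.4) + 1.6(159.6) = 363.8
Eq. 2: 1.35(90.4) = 122.0
Eq. 3: 1.25(90.4) + 1.75(146.3) + 0.5(159.6) = 113.0 + 256.0 + 79.8 = 448.8
Combination 3 governs: M_u = 448.8 kN·m.

448.8 kN·m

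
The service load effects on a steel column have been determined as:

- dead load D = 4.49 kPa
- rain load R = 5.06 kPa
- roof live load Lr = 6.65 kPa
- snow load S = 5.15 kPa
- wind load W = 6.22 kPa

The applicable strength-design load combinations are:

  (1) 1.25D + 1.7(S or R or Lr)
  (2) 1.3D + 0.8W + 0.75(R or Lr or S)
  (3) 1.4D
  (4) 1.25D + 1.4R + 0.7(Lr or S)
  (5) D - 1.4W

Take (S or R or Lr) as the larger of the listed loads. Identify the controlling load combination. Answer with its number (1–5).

Combination 4

(S or R or Lr) → Lr = 6.65 kPa; (R or Lr or S) → Lr = 6.65 kPa; (Lr or S) → Lr = 6.65 kPa.
(1) 1.25(4.49) + 1.7(6.65) = 16.92
(2) 1.3(4.49) + 0.8(6.22) + 0.75(6.65) = 15.80
(3) 1.4(4.49) = 6.29
(4) 1.25(4.49) + 1.4(5.06) + 0.7(6.65) = 17.35
(5) 1.0(4.49) - 1.4(6.22) = -4.22
The largest value is 17.35 kPa from combination 4.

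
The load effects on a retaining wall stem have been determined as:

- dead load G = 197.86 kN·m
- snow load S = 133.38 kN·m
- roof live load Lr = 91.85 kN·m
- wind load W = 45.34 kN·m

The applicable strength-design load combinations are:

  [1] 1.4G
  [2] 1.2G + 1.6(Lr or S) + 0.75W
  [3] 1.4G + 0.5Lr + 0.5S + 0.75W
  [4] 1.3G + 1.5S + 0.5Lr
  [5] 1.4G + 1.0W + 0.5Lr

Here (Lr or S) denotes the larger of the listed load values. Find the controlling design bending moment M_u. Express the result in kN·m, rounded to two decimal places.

(Lr or S) → S = 133.38 kN·m.
[1] 1.4(197.86) = 277.00
[2] 1.2(197.86) + 1.6(133.38) + 0.75(45.34) = 237.43 + 213.41 + 34.01 = 484.85
[3] 1.4(197.86) + 0.5(91.85) + 0.5(133.38) + 0.75(45.34) = 423.62
[4] 1.3(197.86) + 1.5(133.38) + 0.5(91.85) = 503.21
[5] 1.4(197.86) + 1.0(45.34) + 0.5(91.85) = 277.00 + 45.34 + 45.93 = 368.27
Maximum is from combination 4.

503.21 kN·m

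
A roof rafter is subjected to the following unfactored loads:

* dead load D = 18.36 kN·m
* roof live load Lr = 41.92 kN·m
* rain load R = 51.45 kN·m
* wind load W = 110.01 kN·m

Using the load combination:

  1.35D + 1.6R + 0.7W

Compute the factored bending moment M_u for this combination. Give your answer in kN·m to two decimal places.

1.35(18.36) + 1.6(51.45) + 0.7(110.01) = 184.11
M_u = 184.11 kN·m.

184.11 kN·m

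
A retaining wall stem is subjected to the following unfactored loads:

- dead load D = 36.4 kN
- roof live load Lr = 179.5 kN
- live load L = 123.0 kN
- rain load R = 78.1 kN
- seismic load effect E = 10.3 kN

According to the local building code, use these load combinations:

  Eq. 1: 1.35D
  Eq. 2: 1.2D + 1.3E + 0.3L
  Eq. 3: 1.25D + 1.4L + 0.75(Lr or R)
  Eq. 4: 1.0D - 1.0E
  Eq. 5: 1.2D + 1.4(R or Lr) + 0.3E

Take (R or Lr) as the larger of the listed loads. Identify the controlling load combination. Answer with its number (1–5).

Combination 3

(Lr or R) → Lr = 179.5 kN; (R or Lr) → Lr = 179.5 kN.
Eq. 1: 1.35(36.4) = 49.14
Eq. 2: 1.2(36.4) + 1.3(10.3) + 0.3(123.0) = 43.68 + 13.39 + 36.90 = 93.97
Eq. 3: 1.25(36.4) + 1.4(123.0) + 0.75(179.5) = 45.50 + 172.20 + 134.63 = 352.33
Eq. 4: 1.0(36.4) - 1.0(10.3) = 36.40 - 10.30 = 26.10
Eq. 5: 1.2(36.4) + 1.4(179.5) + 0.3(10.3) = 43.68 + 251.30 + 3.09 = 298.07
The largest value is 352.33 kN from combination 3.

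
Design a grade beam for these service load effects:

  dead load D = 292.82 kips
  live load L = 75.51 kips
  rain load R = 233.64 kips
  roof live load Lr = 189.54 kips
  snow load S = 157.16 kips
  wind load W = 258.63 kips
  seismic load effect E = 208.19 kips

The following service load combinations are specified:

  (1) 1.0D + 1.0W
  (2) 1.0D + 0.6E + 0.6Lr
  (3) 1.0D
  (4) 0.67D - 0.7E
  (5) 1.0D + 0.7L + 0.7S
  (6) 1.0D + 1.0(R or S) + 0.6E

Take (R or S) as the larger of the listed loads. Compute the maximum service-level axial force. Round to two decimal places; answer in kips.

651.37 kips

(R or S) → R = 233.64 kips.
(1) 1.0(292.82) + 1.0(258.63) = 551.45
(2) 1.0(292.82) + 0.6(208.19) + 0.6(189.54) = 531.46
(3) 1.0(292.82) = 292.82
(4) 0.67(292.82) - 0.7(208.19) = 50.46
(5) 1.0(292.82) + 0.7(75.51) + 0.7(157.16) = 455.69
(6) 1.0(292.82) + 1.0(233.64) + 0.6(208.19) = 651.37
Maximum is from combination 6.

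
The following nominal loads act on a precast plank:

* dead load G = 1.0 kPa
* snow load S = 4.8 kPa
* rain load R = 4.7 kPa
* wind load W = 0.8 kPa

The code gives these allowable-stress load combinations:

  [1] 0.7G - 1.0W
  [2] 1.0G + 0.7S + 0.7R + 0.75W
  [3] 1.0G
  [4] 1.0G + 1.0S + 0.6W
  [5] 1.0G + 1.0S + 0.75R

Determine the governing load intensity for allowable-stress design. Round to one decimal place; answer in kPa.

9.3 kPa

[1] 0.7(1.0) - 1.0(0.8) = 0.7 - 0.8 = -0.1
[2] 1.0(1.0) + 0.7(4.8) + 0.7(4.7) + 0.75(0.8) = 1.0 + 3.4 + 3.3 + 0.6 = 8.3
[3] 1.0(1.0) = 1.0
[4] 1.0(1.0) + 1.0(4.8) + 0.6(0.8) = 1.0 + 4.8 + 0.5 = 6.3
[5] 1.0(1.0) + 1.0(4.8) + 0.75(4.7) = 1.0 + 4.8 + 3.5 = 9.3
The controlling combination is 5, giving 9.3 kPa.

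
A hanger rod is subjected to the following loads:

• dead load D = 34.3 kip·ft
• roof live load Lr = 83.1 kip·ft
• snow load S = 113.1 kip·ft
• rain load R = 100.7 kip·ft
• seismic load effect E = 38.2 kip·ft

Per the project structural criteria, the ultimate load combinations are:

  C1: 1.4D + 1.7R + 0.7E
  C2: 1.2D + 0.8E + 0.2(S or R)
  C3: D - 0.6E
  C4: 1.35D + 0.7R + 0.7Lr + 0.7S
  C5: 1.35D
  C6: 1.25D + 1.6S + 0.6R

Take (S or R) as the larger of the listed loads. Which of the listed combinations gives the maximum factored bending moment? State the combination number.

(S or R) → S = 113.1 kip·ft.
C1: 1.4(34.3) + 1.7(100.7) + 0.7(38.2) = 246.0
C2: 1.2(34.3) + 0.8(38.2) + 0.2(113.1) = 94.3
C3: 1.0(34.3) - 0.6(38.2) = 11.4
C4: 1.35(34.3) + 0.7(100.7) + 0.7(83.1) + 0.7(113.1) = 254.1
C5: 1.35(34.3) = 46.3
C6: 1.25(34.3) + 1.6(113.1) + 0.6(100.7) = 284.3
The largest value is 284.3 kip·ft from combination 6.

Combination 6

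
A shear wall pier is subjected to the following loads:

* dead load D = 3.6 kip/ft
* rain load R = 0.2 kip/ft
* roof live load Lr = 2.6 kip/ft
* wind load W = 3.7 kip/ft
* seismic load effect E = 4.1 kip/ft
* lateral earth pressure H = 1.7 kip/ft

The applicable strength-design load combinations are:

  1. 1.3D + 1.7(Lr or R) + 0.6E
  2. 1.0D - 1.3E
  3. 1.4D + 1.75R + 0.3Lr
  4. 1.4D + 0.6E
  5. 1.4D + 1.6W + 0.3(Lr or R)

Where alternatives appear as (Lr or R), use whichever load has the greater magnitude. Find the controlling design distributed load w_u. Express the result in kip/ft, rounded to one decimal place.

11.7 kip/ft

(Lr or R) → Lr = 2.6 kip/ft.
1. 1.3(3.6) + 1.7(2.6) + 0.6(4.1) = 11.6
2. 1.0(3.6) - 1.3(4.1) = -1.7
3. 1.4(3.6) + 1.75(0.2) + 0.3(2.6) = 6.2
4. 1.4(3.6) + 0.6(4.1) = 7.5
5. 1.4(3.6) + 1.6(3.7) + 0.3(2.6) = 11.7
Maximum is from combination 5.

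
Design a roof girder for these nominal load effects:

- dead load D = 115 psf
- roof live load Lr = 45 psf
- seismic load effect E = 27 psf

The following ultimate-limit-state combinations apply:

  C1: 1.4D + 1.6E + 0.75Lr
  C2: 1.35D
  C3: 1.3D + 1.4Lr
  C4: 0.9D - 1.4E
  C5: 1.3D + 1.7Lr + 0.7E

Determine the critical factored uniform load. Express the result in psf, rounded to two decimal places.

C1: 1.4(115) + 1.6(27) + 0.75(45) = 161.00 + 43.20 + 33.75 = 237.95
C2: 1.35(115) = 155.25
C3: 1.3(115) + 1.4(45) = 149.50 + 63.00 = 212.50
C4: 0.9(115) - 1.4(27) = 103.50 - 37.80 = 65.70
C5: 1.3(115) + 1.7(45) + 0.7(27) = 149.50 + 76.50 + 18.90 = 244.90
Maximum is from combination 5.

244.90 psf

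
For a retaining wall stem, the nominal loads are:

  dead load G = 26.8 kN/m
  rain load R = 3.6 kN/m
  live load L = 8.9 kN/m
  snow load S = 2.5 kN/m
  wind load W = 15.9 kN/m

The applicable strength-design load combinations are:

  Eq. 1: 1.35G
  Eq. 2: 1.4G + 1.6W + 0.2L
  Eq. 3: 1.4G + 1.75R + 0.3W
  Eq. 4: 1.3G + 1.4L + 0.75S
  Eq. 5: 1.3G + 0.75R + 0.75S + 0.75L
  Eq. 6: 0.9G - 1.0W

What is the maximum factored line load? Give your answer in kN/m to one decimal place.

Eq. 1: 1.35(26.8) = 36.2
Eq. 2: 1.4(26.8) + 1.6(15.9) + 0.2(8.9) = 64.7
Eq. 3: 1.4(26.8) + 1.75(3.6) + 0.3(15.9) = 48.6
Eq. 4: 1.3(26.8) + 1.4(8.9) + 0.75(2.5) = 49.2
Eq. 5: 1.3(26.8) + 0.75(3.6) + 0.75(2.5) + 0.75(8.9) = 46.1
Eq. 6: 0.9(26.8) - 1.0(15.9) = 8.2
Maximum is from combination 2.

64.7 kN/m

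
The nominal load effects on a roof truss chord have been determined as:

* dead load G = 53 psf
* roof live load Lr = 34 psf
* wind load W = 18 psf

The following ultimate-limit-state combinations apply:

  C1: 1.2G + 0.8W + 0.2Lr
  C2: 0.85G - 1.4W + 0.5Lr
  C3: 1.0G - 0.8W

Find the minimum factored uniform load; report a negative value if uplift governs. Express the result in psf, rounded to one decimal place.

36.9 psf

C1: 1.2(53) + 0.8(18) + 0.2(34) = 63.6 + 14.4 + 6.8 = 84.8
C2: 0.85(53) - 1.4(18) + 0.5(34) = 45.1 - 25.2 + 17.0 = 36.9
C3: 1.0(53) - 0.8(18) = 53.0 - 14.4 = 38.6
Combination 2 gives the minimum: 36.9 psf.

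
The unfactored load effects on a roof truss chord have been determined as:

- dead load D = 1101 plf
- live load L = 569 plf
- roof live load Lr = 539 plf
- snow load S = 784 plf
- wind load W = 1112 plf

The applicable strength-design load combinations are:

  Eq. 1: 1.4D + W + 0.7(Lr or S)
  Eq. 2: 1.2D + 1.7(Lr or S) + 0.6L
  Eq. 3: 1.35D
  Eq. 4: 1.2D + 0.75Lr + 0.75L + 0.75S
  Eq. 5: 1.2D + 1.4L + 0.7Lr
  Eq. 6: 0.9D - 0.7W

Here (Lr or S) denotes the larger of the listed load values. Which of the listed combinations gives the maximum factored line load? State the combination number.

Combination 1

(Lr or S) → S = 784 plf.
Eq. 1: 1.4(1101) + 1.0(1112) + 0.7(784) = 3202.2
Eq. 2: 1.2(1101) + 1.7(784) + 0.6(569) = 2995.4
Eq. 3: 1.35(1101) = 1486.4
Eq. 4: 1.2(1101) + 0.75(539) + 0.75(569) + 0.75(784) = 2740.2
Eq. 5: 1.2(1101) + 1.4(569) + 0.7(539) = 2495.1
Eq. 6: 0.9(1101) - 0.7(1112) = 212.5
The largest value is 3202.2 plf from combination 1.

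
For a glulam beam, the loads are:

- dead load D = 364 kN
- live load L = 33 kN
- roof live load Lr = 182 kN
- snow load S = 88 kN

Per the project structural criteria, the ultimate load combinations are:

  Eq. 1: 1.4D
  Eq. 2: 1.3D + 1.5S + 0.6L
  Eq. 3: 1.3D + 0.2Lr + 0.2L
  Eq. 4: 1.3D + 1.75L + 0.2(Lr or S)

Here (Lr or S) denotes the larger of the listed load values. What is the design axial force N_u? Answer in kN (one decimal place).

625.0 kN

(Lr or S) → Lr = 182 kN.
Eq. 1: 1.4(364) = 509.6
Eq. 2: 1.3(364) + 1.5(88) + 0.6(33) = 473.2 + 132.0 + 19.8 = 625.0
Eq. 3: 1.3(364) + 0.2(182) + 0.2(33) = 473.2 + 36.4 + 6.6 = 516.2
Eq. 4: 1.3(364) + 1.75(33) + 0.2(182) = 473.2 + 57.8 + 36.4 = 567.4
Combination 2 governs: N_u = 625.0 kN.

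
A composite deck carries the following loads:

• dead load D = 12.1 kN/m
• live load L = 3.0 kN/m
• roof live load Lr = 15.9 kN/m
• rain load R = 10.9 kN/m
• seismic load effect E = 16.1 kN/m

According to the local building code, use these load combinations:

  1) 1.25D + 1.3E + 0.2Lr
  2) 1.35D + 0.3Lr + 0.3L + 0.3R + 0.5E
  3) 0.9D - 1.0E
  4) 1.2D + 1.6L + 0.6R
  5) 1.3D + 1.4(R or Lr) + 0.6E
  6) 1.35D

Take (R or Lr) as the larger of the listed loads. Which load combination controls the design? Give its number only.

(R or Lr) → Lr = 15.9 kN/m.
1) 1.25(12.1) + 1.3(16.1) + 0.2(15.9) = 15.1 + 20.9 + 3.2 = 39.2
2) 1.35(12.1) + 0.3(15.9) + 0.3(3.0) + 0.3(10.9) + 0.5(16.1) = 33.3
3) 0.9(12.1) - 1.0(16.1) = 10.9 - 16.1 = -5.2
4) 1.2(12.1) + 1.6(3.0) + 0.6(10.9) = 25.9
5) 1.3(12.1) + 1.4(15.9) + 0.6(16.1) = 15.7 + 22.3 + 9.7 = 47.7
6) 1.35(12.1) = 16.3
The largest value is 47.7 kN/m from combination 5.

Combination 5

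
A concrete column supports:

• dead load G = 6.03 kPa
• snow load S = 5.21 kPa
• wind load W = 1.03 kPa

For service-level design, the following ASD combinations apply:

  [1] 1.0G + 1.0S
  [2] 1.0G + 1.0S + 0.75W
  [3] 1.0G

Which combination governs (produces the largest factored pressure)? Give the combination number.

Combination 2

[1] 1.0(6.03) + 1.0(5.21) = 6.03 + 5.21 = 11.24
[2] 1.0(6.03) + 1.0(5.21) + 0.75(1.03) = 6.03 + 5.21 + 0.77 = 12.01
[3] 1.0(6.03) = 6.03
The largest value is 12.01 kPa from combination 2.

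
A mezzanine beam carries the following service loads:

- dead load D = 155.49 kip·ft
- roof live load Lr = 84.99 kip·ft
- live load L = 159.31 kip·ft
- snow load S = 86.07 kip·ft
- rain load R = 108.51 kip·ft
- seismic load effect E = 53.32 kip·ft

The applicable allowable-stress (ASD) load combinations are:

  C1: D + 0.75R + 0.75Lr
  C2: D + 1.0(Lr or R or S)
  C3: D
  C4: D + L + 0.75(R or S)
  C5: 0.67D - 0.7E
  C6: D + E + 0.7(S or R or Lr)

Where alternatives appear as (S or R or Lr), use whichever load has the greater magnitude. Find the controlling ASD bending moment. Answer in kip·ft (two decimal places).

(Lr or R or S) → R = 108.51 kip·ft; (R or S) → R = 108.51 kip·ft; (S or R or Lr) → R = 108.51 kip·ft.
C1: 1.0(155.49) + 0.75(108.51) + 0.75(84.99) = 300.62
C2: 1.0(155.49) + 1.0(108.51) = 155.49 + 108.51 = 264.00
C3: 1.0(155.49) = 155.49
C4: 1.0(155.49) + 1.0(159.31) + 0.75(108.51) = 155.49 + 159.31 + 81.38 = 396.18
C5: 0.67(155.49) - 0.7(53.32) = 66.85
C6: 1.0(155.49) + 1.0(53.32) + 0.7(108.51) = 155.49 + 53.32 + 75.96 = 284.77
The controlling combination is 4, giving 396.18 kip·ft.

396.18 kip·ft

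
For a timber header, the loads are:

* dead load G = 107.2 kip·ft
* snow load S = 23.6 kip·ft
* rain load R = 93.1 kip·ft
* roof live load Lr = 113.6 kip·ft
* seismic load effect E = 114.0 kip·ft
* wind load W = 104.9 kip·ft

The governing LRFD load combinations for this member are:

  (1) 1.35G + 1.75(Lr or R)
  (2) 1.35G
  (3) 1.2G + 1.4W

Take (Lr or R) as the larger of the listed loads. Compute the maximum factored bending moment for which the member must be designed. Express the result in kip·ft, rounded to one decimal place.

(Lr or R) → Lr = 113.6 kip·ft.
(1) 1.35(107.2) + 1.75(113.6) = 144.7 + 198.8 = 343.5
(2) 1.35(107.2) = 144.7
(3) 1.2(107.2) + 1.4(104.9) = 128.6 + 146.9 = 275.5
The controlling combination is 1, giving 343.5 kip·ft.

343.5 kip·ft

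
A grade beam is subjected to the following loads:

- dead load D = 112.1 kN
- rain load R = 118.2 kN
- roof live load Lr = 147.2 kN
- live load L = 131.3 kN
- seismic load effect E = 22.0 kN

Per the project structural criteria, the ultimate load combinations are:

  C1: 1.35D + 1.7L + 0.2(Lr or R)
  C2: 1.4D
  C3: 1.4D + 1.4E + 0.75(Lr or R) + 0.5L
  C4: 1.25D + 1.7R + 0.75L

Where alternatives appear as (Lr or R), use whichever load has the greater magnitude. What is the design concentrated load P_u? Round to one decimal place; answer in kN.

439.5 kN

(Lr or R) → Lr = 147.2 kN.
C1: 1.35(112.1) + 1.7(131.3) + 0.2(147.2) = 404.0
C2: 1.4(112.1) = 156.9
C3: 1.4(112.1) + 1.4(22.0) + 0.75(147.2) + 0.5(131.3) = 156.9 + 30.8 + 110.4 + 65.7 = 363.8
C4: 1.25(112.1) + 1.7(118.2) + 0.75(131.3) = 140.1 + 200.9 + 98.5 = 439.5
Maximum is from combination 4.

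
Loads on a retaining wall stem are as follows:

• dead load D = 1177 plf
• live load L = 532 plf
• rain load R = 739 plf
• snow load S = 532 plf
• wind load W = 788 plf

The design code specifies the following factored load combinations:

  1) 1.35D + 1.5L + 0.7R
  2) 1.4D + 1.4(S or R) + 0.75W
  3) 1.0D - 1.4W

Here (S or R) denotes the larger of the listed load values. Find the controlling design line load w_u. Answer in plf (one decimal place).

(S or R) → R = 739 plf.
1) 1.35(1177) + 1.5(532) + 0.7(739) = 2904.3
2) 1.4(1177) + 1.4(739) + 0.75(788) = 3273.4
3) 1.0(1177) - 1.4(788) = 73.8
Combination 2 governs: w_u = 3273.4 plf.

3273.4 plf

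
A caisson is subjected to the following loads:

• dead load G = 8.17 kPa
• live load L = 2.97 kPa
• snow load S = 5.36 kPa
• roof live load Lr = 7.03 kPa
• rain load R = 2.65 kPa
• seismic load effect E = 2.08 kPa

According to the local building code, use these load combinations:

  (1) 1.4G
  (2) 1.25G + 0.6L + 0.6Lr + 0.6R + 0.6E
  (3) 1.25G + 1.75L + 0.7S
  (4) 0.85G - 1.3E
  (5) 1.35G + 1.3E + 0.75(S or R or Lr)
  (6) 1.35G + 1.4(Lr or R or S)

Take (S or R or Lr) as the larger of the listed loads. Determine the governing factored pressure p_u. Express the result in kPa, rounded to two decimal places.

(S or R or Lr) → Lr = 7.03 kPa; (Lr or R or S) → Lr = 7.03 kPa.
(1) 1.4(8.17) = 11.44
(2) 1.25(8.17) + 0.6(2.97) + 0.6(7.03) + 0.6(2.65) + 0.6(2.08) = 10.21 + 1.78 + 4.22 + 1.59 + 1.25 = 19.05
(3) 1.25(8.17) + 1.75(2.97) + 0.7(5.36) = 10.21 + 5.20 + 3.75 = 19.16
(4) 0.85(8.17) - 1.3(2.08) = 6.94 - 2.70 = 4.24
(5) 1.35(8.17) + 1.3(2.08) + 0.75(7.03) = 19.01
(6) 1.35(8.17) + 1.4(7.03) = 11.03 + 9.84 = 20.87
Combination 6 governs: p_u = 20.87 kPa.

20.87 kPa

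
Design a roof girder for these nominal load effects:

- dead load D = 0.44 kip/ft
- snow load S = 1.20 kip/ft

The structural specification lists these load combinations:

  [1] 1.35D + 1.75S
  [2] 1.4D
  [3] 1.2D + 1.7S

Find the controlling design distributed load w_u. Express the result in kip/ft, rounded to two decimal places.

2.69 kip/ft

[1] 1.35(0.44) + 1.75(1.20) = 0.59 + 2.10 = 2.69
[2] 1.4(0.44) = 0.62
[3] 1.2(0.44) + 1.7(1.20) = 0.53 + 2.04 = 2.57
Combination 1 governs: w_u = 2.69 kip/ft.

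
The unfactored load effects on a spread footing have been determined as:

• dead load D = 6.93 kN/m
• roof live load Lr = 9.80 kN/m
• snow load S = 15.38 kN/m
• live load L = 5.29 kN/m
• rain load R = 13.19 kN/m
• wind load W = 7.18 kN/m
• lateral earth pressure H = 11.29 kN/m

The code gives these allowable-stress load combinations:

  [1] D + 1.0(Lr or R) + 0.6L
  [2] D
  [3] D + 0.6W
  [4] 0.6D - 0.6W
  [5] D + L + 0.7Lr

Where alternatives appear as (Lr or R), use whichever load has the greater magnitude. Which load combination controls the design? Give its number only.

(Lr or R) → R = 13.19 kN/m.
[1] 1.0(6.93) + 1.0(13.19) + 0.6(5.29) = 23.29
[2] 1.0(6.93) = 6.93
[3] 1.0(6.93) + 0.6(7.18) = 11.24
[4] 0.6(6.93) - 0.6(7.18) = -0.15
[5] 1.0(6.93) + 1.0(5.29) + 0.7(9.80) = 19.08
The largest value is 23.29 kN/m from combination 1.

Combination 1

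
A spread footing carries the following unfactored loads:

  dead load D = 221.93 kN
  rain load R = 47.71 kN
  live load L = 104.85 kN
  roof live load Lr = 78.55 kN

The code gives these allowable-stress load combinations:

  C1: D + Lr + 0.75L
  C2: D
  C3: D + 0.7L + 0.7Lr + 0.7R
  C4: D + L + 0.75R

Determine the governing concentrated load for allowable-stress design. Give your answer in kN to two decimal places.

383.71 kN

C1: 1.0(221.93) + 1.0(78.55) + 0.75(104.85) = 221.93 + 78.55 + 78.64 = 379.12
C2: 1.0(221.93) = 221.93
C3: 1.0(221.93) + 0.7(104.85) + 0.7(78.55) + 0.7(47.71) = 383.71
C4: 1.0(221.93) + 1.0(104.85) + 0.75(47.71) = 221.93 + 104.85 + 35.78 = 362.56
The controlling combination is 3, giving 383.71 kN.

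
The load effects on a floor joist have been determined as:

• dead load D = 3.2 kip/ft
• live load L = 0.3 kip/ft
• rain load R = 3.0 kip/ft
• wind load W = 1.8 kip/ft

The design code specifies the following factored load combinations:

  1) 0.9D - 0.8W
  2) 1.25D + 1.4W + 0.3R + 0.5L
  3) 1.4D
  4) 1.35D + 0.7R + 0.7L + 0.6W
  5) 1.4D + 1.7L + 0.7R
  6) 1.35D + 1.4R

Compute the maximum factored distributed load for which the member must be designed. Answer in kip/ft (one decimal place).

1) 0.9(3.2) - 0.8(1.8) = 1.4
2) 1.25(3.2) + 1.4(1.8) + 0.3(3.0) + 0.5(0.3) = 4.0 + 2.5 + 0.9 + 0.2 = 7.6
3) 1.4(3.2) = 4.5
4) 1.35(3.2) + 0.7(3.0) + 0.7(0.3) + 0.6(1.8) = 4.3 + 2.1 + 0.2 + 1.1 = 7.7
5) 1.4(3.2) + 1.7(0.3) + 0.7(3.0) = 4.5 + 0.5 + 2.1 = 7.1
6) 1.35(3.2) + 1.4(3.0) = 4.3 + 4.2 = 8.5
The controlling combination is 6, giving 8.5 kip/ft.

8.5 kip/ft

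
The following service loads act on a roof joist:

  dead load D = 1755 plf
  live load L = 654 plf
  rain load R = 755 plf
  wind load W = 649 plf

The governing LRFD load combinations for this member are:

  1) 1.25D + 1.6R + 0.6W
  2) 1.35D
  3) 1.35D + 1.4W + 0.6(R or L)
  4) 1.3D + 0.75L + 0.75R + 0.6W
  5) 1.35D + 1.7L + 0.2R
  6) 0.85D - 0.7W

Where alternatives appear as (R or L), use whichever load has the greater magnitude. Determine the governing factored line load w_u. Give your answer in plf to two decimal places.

3791.15 plf

(R or L) → R = 755 plf.
1) 1.25(1755) + 1.6(755) + 0.6(649) = 3791.15
2) 1.35(1755) = 2369.25
3) 1.35(1755) + 1.4(649) + 0.6(755) = 3730.85
4) 1.3(1755) + 0.75(654) + 0.75(755) + 0.6(649) = 3727.65
5) 1.35(1755) + 1.7(654) + 0.2(755) = 3632.05
6) 0.85(1755) - 0.7(649) = 1037.45
Combination 1 governs: w_u = 3791.15 plf.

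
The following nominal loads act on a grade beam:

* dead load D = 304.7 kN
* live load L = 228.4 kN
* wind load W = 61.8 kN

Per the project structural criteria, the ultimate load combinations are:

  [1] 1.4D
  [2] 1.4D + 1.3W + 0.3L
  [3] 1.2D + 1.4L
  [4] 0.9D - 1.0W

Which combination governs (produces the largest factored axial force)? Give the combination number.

Combination 3

[1] 1.4(304.7) = 426.6
[2] 1.4(304.7) + 1.3(61.8) + 0.3(228.4) = 426.6 + 80.3 + 68.5 = 575.4
[3] 1.2(304.7) + 1.4(228.4) = 365.6 + 319.8 = 685.4
[4] 0.9(304.7) - 1.0(61.8) = 274.2 - 61.8 = 212.4
The largest value is 685.4 kN from combination 3.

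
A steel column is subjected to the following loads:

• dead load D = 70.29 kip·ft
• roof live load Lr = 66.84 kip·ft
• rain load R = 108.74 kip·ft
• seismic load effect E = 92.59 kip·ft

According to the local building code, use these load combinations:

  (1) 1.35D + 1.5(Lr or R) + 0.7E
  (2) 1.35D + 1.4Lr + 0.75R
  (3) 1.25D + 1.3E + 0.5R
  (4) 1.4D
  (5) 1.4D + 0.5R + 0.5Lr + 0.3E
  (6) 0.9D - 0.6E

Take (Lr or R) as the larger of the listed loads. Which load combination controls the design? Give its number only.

Combination 1

(Lr or R) → R = 108.74 kip·ft.
(1) 1.35(70.29) + 1.5(108.74) + 0.7(92.59) = 322.81
(2) 1.35(70.29) + 1.4(66.84) + 0.75(108.74) = 270.02
(3) 1.25(70.29) + 1.3(92.59) + 0.5(108.74) = 262.60
(4) 1.4(70.29) = 98.41
(5) 1.4(70.29) + 0.5(108.74) + 0.5(66.84) + 0.3(92.59) = 213.97
(6) 0.9(70.29) - 0.6(92.59) = 7.71
The largest value is 322.81 kip·ft from combination 1.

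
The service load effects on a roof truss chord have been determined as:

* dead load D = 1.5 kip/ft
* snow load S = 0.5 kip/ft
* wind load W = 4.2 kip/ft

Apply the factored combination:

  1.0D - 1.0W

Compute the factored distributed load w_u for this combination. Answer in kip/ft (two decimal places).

1.0(1.5) - 1.0(4.2) = 1.50 - 4.20 = -2.70
w_u = -2.70 kip/ft.

-2.70 kip/ft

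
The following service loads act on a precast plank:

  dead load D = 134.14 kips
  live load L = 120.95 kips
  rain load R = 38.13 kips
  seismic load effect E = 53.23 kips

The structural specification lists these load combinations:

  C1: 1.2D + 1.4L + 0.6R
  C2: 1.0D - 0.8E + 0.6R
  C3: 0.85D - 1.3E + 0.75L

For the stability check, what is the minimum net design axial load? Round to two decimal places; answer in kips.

114.43 kips

C1: 1.2(134.14) + 1.4(120.95) + 0.6(38.13) = 160.97 + 169.33 + 22.88 = 353.18
C2: 1.0(134.14) - 0.8(53.23) + 0.6(38.13) = 114.43
C3: 0.85(134.14) - 1.3(53.23) + 0.75(120.95) = 114.02 - 69.20 + 90.71 = 135.53
Combination 2 gives the minimum: 114.43 kips.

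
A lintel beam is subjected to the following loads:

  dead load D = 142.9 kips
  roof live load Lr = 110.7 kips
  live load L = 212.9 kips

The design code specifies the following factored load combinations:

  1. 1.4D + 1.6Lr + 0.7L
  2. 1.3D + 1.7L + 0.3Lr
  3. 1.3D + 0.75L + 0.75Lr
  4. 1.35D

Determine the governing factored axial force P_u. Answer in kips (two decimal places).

580.91 kips

1. 1.4(142.9) + 1.6(110.7) + 0.7(212.9) = 200.06 + 177.12 + 149.03 = 526.21
2. 1.3(142.9) + 1.7(212.9) + 0.3(110.7) = 185.77 + 361.93 + 33.21 = 580.91
3. 1.3(142.9) + 0.75(212.9) + 0.75(110.7) = 428.47
4. 1.35(142.9) = 192.92
Maximum is from combination 2.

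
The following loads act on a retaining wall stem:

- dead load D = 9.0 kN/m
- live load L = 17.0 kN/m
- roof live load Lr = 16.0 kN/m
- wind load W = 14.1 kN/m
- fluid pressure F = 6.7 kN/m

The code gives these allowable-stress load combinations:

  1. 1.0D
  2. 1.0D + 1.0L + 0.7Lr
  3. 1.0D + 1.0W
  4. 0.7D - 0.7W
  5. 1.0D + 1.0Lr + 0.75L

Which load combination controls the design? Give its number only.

Combination 5

1. 1.0(9.0) = 9.00
2. 1.0(9.0) + 1.0(17.0) + 0.7(16.0) = 9.00 + 17.00 + 11.20 = 37.20
3. 1.0(9.0) + 1.0(14.1) = 9.00 + 14.10 = 23.10
4. 0.7(9.0) - 0.7(14.1) = 6.30 - 9.87 = -3.57
5. 1.0(9.0) + 1.0(16.0) + 0.75(17.0) = 9.00 + 16.00 + 12.75 = 37.75
The largest value is 37.75 kN/m from combination 5.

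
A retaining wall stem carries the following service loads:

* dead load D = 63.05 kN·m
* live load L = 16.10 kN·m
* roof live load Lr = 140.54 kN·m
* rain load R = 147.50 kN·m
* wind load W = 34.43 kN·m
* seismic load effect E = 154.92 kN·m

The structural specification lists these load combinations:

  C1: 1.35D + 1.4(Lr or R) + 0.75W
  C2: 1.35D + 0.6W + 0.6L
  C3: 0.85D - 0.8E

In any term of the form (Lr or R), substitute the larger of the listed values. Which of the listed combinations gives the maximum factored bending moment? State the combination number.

(Lr or R) → R = 147.50 kN·m.
C1: 1.35(63.05) + 1.4(147.50) + 0.75(34.43) = 85.12 + 206.50 + 25.82 = 317.44
C2: 1.35(63.05) + 0.6(34.43) + 0.6(16.10) = 85.12 + 20.66 + 9.66 = 115.44
C3: 0.85(63.05) - 0.8(154.92) = -70.34
The largest value is 317.44 kN·m from combination 1.

Combination 1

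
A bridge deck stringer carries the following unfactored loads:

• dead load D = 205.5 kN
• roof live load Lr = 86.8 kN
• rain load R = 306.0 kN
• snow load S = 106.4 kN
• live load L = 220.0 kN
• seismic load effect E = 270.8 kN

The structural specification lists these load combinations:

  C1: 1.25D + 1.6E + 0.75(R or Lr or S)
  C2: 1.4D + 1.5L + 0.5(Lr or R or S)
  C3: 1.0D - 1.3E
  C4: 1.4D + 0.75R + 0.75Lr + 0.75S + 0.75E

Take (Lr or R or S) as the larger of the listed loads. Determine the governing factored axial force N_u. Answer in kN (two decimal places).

(R or Lr or S) → R = 306.0 kN; (Lr or R or S) → R = 306.0 kN.
C1: 1.25(205.5) + 1.6(270.8) + 0.75(306.0) = 256.88 + 433.28 + 229.50 = 919.66
C2: 1.4(205.5) + 1.5(220.0) + 0.5(306.0) = 287.70 + 330.00 + 153.00 = 770.70
C3: 1.0(205.5) - 1.3(270.8) = 205.50 - 352.04 = -146.54
C4: 1.4(205.5) + 0.75(306.0) + 0.75(86.8) + 0.75(106.4) + 0.75(270.8) = 287.70 + 229.50 + 65.10 + 79.80 + 203.10 = 865.20
Combination 1 governs: N_u = 919.66 kN.

919.66 kN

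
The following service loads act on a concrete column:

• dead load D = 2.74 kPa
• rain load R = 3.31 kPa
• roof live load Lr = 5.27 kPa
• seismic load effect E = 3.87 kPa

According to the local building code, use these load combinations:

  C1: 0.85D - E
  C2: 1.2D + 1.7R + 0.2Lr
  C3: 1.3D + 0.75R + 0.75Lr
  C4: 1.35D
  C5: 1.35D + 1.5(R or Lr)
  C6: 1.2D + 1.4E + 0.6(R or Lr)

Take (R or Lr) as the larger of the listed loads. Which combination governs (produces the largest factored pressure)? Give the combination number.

Combination 6

(R or Lr) → Lr = 5.27 kPa.
C1: 0.85(2.74) - 1.0(3.87) = -1.54
C2: 1.2(2.74) + 1.7(3.31) + 0.2(5.27) = 9.97
C3: 1.3(2.74) + 0.75(3.31) + 0.75(5.27) = 10.00
C4: 1.35(2.74) = 3.70
C5: 1.35(2.74) + 1.5(5.27) = 11.60
C6: 1.2(2.74) + 1.4(3.87) + 0.6(5.27) = 11.87
The largest value is 11.87 kPa from combination 6.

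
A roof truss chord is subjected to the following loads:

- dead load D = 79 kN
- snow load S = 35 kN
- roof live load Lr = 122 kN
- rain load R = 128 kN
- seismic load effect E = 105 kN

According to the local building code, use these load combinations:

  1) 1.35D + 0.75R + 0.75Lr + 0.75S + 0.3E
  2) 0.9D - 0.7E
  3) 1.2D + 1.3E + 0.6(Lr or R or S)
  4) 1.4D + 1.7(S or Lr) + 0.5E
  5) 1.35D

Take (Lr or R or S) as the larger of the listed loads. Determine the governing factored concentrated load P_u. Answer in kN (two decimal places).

370.50 kN

(Lr or R or S) → R = 128 kN; (S or Lr) → Lr = 122 kN.
1) 1.35(79) + 0.75(128) + 0.75(122) + 0.75(35) + 0.3(105) = 106.65 + 96.00 + 91.50 + 26.25 + 31.50 = 351.90
2) 0.9(79) - 0.7(105) = 71.10 - 73.50 = -2.40
3) 1.2(79) + 1.3(105) + 0.6(128) = 94.80 + 136.50 + 76.80 = 308.10
4) 1.4(79) + 1.7(122) + 0.5(105) = 110.60 + 207.40 + 52.50 = 370.50
5) 1.35(79) = 106.65
The controlling combination is 4, giving 370.50 kN.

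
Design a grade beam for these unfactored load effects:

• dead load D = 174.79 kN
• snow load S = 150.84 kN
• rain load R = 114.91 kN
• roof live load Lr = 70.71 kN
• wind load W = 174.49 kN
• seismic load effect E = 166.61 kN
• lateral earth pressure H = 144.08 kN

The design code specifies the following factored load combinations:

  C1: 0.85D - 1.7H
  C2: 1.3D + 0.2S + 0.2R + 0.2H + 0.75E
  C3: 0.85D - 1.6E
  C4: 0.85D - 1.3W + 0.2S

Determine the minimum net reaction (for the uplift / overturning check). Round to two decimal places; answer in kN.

-118.00 kN

C1: 0.85(174.79) - 1.7(144.08) = -96.36
C2: 1.3(174.79) + 0.2(150.84) + 0.2(114.91) + 0.2(144.08) + 0.75(166.61) = 434.15
C3: 0.85(174.79) - 1.6(166.61) = -118.00
C4: 0.85(174.79) - 1.3(174.49) + 0.2(150.84) = -48.10
Combination 3 gives the minimum: -118.00 kN.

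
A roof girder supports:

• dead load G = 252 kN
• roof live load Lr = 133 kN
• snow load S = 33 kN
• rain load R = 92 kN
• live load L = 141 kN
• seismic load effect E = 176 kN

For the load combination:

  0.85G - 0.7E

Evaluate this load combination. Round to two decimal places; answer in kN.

91.00 kN

0.85(252) - 0.7(176) = 214.20 - 123.20 = 91.00
V_u = 91.00 kN.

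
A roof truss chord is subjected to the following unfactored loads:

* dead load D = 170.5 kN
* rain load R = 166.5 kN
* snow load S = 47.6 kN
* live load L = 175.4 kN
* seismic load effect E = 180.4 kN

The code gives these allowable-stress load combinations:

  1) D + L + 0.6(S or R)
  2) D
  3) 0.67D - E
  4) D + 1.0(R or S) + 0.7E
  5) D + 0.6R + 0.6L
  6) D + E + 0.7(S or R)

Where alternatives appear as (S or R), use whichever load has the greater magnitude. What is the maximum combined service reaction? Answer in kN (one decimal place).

467.5 kN

(S or R) → R = 166.5 kN; (R or S) → R = 166.5 kN.
1) 1.0(170.5) + 1.0(175.4) + 0.6(166.5) = 170.5 + 175.4 + 99.9 = 445.8
2) 1.0(170.5) = 170.5
3) 0.67(170.5) - 1.0(180.4) = 114.2 - 180.4 = -66.2
4) 1.0(170.5) + 1.0(166.5) + 0.7(180.4) = 170.5 + 166.5 + 126.3 = 463.3
5) 1.0(170.5) + 0.6(166.5) + 0.6(175.4) = 170.5 + 99.9 + 105.2 = 375.6
6) 1.0(170.5) + 1.0(180.4) + 0.7(166.5) = 170.5 + 180.4 + 116.6 = 467.5
Maximum is from combination 6.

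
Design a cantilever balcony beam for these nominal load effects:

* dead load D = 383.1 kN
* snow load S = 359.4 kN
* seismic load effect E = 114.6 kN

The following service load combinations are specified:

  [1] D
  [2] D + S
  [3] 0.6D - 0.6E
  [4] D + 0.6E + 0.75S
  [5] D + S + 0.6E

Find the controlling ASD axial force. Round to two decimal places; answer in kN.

[1] 1.0(383.1) = 383.10
[2] 1.0(383.1) + 1.0(359.4) = 742.50
[3] 0.6(383.1) - 0.6(114.6) = 161.10
[4] 1.0(383.1) + 0.6(114.6) + 0.75(359.4) = 721.41
[5] 1.0(383.1) + 1.0(359.4) + 0.6(114.6) = 811.26
Combination 5 governs: N = 811.26 kN.

811.26 kN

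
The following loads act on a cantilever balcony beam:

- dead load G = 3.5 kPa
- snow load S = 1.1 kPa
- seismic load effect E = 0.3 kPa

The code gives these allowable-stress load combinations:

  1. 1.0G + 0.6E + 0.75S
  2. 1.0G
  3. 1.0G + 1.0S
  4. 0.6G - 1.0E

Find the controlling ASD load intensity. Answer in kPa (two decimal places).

4.60 kPa

1. 1.0(3.5) + 0.6(0.3) + 0.75(1.1) = 4.51
2. 1.0(3.5) = 3.50
3. 1.0(3.5) + 1.0(1.1) = 4.60
4. 0.6(3.5) - 1.0(0.3) = 1.80
The controlling combination is 3, giving 4.60 kPa.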